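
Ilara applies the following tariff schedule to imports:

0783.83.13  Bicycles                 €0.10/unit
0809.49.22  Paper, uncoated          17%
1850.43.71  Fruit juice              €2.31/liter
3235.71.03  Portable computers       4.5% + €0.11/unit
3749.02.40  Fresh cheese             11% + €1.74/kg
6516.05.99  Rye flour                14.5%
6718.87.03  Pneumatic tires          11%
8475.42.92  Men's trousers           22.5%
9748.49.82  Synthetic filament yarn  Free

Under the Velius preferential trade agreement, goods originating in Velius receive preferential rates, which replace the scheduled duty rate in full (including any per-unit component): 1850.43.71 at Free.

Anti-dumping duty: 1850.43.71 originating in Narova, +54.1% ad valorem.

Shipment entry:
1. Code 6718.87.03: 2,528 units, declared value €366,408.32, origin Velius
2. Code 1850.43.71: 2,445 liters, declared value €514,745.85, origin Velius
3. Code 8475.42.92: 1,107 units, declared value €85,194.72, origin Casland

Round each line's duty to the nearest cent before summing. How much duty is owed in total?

€59,473.73

Line 1 (6718.87.03, Velius, 2,528 units, €366,408.32):
Base rate for 6718.87.03 is 11%.
Origin Velius is the FTA partner but 6718.87.03 is not on the preference list; base rate stands.
Duty = €366,408.32 × 11% = €40,304.92.
Line 2 (1850.43.71, Velius, 2,445 liters, €514,745.85):
Base rate for 1850.43.71 is €2.31/liter.
Origin Velius qualifies under the Ilara–Velius agreement and 1850.43.71 is covered: preferential rate Free applies instead.
The additional-duty order on 1850.43.71 targets Narova, not Velius; it does not apply.
Duty = €514,745.85 × 0% = €0.00.
Line 3 (8475.42.92, Casland, 1,107 units, €85,194.72):
Base rate for 8475.42.92 is 22.5%.
Duty = €85,194.72 × 22.5% = €19,168.81.
Total = €40,304.92 + €0.00 + €19,168.81 = €59,473.73.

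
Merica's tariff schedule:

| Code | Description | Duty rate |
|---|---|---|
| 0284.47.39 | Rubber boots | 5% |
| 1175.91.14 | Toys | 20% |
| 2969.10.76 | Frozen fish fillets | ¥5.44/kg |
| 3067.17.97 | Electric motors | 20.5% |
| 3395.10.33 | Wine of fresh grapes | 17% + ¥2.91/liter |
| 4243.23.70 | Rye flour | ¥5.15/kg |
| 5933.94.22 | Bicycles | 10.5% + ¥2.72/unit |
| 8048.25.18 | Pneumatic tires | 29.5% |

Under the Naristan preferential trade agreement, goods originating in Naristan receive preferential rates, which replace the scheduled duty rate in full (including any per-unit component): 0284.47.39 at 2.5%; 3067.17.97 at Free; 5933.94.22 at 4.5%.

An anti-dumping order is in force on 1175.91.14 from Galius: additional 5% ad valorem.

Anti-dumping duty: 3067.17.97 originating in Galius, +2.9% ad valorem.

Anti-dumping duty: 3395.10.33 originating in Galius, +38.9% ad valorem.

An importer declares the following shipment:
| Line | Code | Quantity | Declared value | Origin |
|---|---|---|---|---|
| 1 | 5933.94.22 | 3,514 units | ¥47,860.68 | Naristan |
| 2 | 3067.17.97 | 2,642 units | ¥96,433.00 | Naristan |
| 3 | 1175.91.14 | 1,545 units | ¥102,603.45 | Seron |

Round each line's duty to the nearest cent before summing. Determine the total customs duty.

Line 1 (5933.94.22, Naristan, 3,514 units, ¥47,860.68):
Base rate for 5933.94.22 is 10.5% + ¥2.72/unit.
Origin Naristan qualifies under the Merica–Naristan agreement and 5933.94.22 is covered: preferential rate 4.5% applies instead.
Duty = ¥47,860.68 × 4.5% = ¥2,153.73.
Line 2 (3067.17.97, Naristan, 2,642 units, ¥96,433.00):
Base rate for 3067.17.97 is 20.5%.
Origin Naristan qualifies under the Merica–Naristan agreement and 3067.17.97 is covered: preferential rate Free applies instead.
The additional-duty order on 3067.17.97 targets Galius, not Naristan; it does not apply.
Duty = ¥96,433.00 × 0% = ¥0.00.
Line 3 (1175.91.14, Seron, 1,545 units, ¥102,603.45):
Base rate for 1175.91.14 is 20%.
The additional-duty order on 1175.91.14 targets Galius, not Seron; it does not apply.
Duty = ¥102,603.45 × 20% = ¥20,520.69.
Total = ¥2,153.73 + ¥0.00 + ¥20,520.69 = ¥22,674.42.

¥22,674.42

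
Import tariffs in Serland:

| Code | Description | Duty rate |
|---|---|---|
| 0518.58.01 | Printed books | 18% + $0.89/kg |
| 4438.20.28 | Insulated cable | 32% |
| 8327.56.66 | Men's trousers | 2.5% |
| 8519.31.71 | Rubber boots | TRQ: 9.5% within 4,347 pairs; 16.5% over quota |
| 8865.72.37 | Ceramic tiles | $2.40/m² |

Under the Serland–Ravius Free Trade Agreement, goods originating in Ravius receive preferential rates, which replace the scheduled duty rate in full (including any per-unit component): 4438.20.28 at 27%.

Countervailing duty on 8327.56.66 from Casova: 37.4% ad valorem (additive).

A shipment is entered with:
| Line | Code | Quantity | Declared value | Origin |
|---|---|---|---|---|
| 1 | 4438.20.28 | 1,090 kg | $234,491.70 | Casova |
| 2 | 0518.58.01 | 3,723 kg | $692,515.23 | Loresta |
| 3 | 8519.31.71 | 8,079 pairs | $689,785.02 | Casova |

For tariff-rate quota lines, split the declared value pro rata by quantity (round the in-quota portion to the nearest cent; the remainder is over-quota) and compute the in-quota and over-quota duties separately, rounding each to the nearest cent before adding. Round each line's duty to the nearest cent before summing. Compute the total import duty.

$290,837.80

Line 1 (4438.20.28, Casova, 1,090 kg, $234,491.70):
Base rate for 4438.20.28 is 32%.
4438.20.28 has an FTA preferential rate, but origin Casova is not Ravius; base rate stands.
Duty = $234,491.70 × 32% = $75,037.34.
Line 2 (0518.58.01, Loresta, 3,723 kg, $692,515.23):
Base rate for 0518.58.01 is 18% + $0.89/kg.
Duty = $692,515.23 × 18% + 3,723 × $0.89 = $127,966.21.
Line 3 (8519.31.71, Casova, 8,079 pairs, $689,785.02):
Code 8519.31.71 is under a tariff-rate quota (threshold 4,347 pairs). In-quota: 4,347 pairs at 9.5%; over-quota: 3,732 pairs at 16.5%.
Pro-rata value split: in-quota = $689,785.02 × 4,347/8,079 = $371,146.86; over-quota = $689,785.02 − $371,146.86 = $318,638.16.
In-quota duty = $371,146.86 × 9.5% = $35,258.95. Over-quota duty = $318,638.16 × 16.5% = $52,575.30.
Line duty = $35,258.95 + $52,575.30 = $87,834.25.
Total = $75,037.34 + $127,966.21 + $87,834.25 = $290,837.80.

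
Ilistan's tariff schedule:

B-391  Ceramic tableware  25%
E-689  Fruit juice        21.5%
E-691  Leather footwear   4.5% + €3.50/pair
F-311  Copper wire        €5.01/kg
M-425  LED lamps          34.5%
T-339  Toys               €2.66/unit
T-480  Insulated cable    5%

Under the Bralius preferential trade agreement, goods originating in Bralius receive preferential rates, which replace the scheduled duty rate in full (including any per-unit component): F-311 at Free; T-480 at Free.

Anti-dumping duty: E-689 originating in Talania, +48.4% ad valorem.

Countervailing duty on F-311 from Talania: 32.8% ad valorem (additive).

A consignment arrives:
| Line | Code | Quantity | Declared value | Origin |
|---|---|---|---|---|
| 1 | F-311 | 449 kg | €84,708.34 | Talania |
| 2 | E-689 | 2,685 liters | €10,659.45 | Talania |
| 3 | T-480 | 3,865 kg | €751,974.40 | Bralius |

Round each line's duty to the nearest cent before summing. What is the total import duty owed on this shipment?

€37,484.79

Line 1 (F-311, Talania, 449 kg, €84,708.34):
Base rate for F-311 is €5.01/kg.
F-311 has an FTA preferential rate, but origin Talania is not Bralius; base rate stands.
Additional duty on F-311 from Talania: +32.8% ad valorem. Applied ad valorem rate = 32.8%.
Duty = €84,708.34 × 32.8% + 449 × €5.01 = €30,033.83.
Line 2 (E-689, Talania, 2,685 liters, €10,659.45):
Base rate for E-689 is 21.5%.
Additional duty on E-689 from Talania: +48.4%. Applied ad valorem rate: 21.5% + 48.4% = 69.9%.
Duty = €10,659.45 × 69.9% = €7,450.96.
Line 3 (T-480, Bralius, 3,865 kg, €751,974.40):
Base rate for T-480 is 5%.
Origin Bralius qualifies under the Ilistan–Bralius agreement and T-480 is covered: preferential rate Free applies instead.
Duty = €751,974.40 × 0% = €0.00.
Total = €30,033.83 + €7,450.96 + €0.00 = €37,484.79.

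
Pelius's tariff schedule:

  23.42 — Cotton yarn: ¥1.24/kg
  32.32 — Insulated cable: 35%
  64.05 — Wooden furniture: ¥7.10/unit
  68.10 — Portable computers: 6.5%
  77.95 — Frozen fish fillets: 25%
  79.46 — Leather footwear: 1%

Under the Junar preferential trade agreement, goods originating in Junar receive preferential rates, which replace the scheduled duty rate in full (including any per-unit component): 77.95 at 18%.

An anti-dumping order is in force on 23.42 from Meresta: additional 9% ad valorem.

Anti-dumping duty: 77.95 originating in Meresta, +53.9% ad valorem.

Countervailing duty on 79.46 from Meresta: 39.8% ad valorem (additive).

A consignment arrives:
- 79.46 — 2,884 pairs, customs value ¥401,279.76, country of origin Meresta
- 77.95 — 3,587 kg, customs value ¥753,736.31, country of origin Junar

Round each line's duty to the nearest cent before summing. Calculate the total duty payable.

¥299,394.68

Line 1 (79.46, Meresta, 2,884 pairs, ¥401,279.76):
Base rate for 79.46 is 1%.
Additional duty on 79.46 from Meresta: +39.8%. Applied ad valorem rate: 1% + 39.8% = 40.8%.
Duty = ¥401,279.76 × 40.8% = ¥163,722.14.
Line 2 (77.95, Junar, 3,587 kg, ¥753,736.31):
Base rate for 77.95 is 25%.
Origin Junar qualifies under the Pelius–Junar agreement and 77.95 is covered: preferential rate 18% applies instead.
The additional-duty order on 77.95 targets Meresta, not Junar; it does not apply.
Duty = ¥753,736.31 × 18% = ¥135,672.54.
Total = ¥163,722.14 + ¥135,672.54 = ¥299,394.68.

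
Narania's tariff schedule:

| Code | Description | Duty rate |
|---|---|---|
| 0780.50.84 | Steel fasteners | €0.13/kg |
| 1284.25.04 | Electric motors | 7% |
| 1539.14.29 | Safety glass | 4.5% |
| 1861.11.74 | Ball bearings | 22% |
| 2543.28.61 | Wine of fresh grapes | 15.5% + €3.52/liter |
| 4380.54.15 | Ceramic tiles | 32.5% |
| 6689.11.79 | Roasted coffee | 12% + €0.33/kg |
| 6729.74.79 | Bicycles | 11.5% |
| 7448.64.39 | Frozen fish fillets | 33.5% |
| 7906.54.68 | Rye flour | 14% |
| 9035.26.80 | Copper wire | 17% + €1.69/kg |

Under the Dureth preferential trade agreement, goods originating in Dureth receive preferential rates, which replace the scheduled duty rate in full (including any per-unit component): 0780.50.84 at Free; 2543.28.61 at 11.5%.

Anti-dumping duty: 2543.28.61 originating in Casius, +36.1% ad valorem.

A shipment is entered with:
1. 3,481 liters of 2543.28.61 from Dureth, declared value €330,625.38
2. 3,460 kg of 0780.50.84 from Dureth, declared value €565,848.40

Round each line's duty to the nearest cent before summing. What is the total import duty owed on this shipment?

€38,021.92

Line 1 (2543.28.61, Dureth, 3,481 liters, €330,625.38):
Base rate for 2543.28.61 is 15.5% + €3.52/liter.
Origin Dureth qualifies under the Narania–Dureth agreement and 2543.28.61 is covered: preferential rate 11.5% applies instead.
The additional-duty order on 2543.28.61 targets Casius, not Dureth; it does not apply.
Duty = €330,625.38 × 11.5% = €38,021.92.
Line 2 (0780.50.84, Dureth, 3,460 kg, €565,848.40):
Base rate for 0780.50.84 is €0.13/kg.
Origin Dureth qualifies under the Narania–Dureth agreement and 0780.50.84 is covered: preferential rate Free applies instead.
Duty = €565,848.40 × 0% = €0.00.
Total = €38,021.92 + €0.00 = €38,021.92.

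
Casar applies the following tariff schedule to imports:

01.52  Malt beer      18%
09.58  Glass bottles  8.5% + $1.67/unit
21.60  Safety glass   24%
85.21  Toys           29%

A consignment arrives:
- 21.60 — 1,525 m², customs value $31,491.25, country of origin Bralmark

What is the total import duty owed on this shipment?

Line 1 (21.60, Bralmark, 1,525 m², $31,491.25):
Base rate for 21.60 is 24%.
Duty = $31,491.25 × 24% = $7,557.90.

$7,557.90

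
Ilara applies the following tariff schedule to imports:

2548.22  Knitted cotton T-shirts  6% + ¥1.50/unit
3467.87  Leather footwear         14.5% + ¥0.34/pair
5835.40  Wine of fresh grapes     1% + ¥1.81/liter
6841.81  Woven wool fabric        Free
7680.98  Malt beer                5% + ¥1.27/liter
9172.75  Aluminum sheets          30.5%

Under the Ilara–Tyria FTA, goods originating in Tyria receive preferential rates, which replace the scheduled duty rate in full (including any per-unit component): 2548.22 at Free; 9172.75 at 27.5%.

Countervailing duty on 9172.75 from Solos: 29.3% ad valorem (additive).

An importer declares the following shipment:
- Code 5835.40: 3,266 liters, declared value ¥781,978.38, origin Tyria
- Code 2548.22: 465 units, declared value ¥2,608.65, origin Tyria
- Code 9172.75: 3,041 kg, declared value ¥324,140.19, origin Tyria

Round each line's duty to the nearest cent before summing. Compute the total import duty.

Line 1 (5835.40, Tyria, 3,266 liters, ¥781,978.38):
Base rate for 5835.40 is 1% + ¥1.81/liter.
Origin Tyria is the FTA partner but 5835.40 is not on the preference list; base rate stands.
Duty = ¥781,978.38 × 1% + 3,266 × ¥1.81 = ¥13,731.24.
Line 2 (2548.22, Tyria, 465 units, ¥2,608.65):
Base rate for 2548.22 is 6% + ¥1.50/unit.
Origin Tyria qualifies under the Ilara–Tyria agreement and 2548.22 is covered: preferential rate Free applies instead.
Duty = ¥2,608.65 × 0% = ¥0.00.
Line 3 (9172.75, Tyria, 3,041 kg, ¥324,140.19):
Base rate for 9172.75 is 30.5%.
Origin Tyria qualifies under the Ilara–Tyria agreement and 9172.75 is covered: preferential rate 27.5% applies instead.
The additional-duty order on 9172.75 targets Solos, not Tyria; it does not apply.
Duty = ¥324,140.19 × 27.5% = ¥89,138.55.
Total = ¥13,731.24 + ¥0.00 + ¥89,138.55 = ¥102,869.79.

¥102,869.79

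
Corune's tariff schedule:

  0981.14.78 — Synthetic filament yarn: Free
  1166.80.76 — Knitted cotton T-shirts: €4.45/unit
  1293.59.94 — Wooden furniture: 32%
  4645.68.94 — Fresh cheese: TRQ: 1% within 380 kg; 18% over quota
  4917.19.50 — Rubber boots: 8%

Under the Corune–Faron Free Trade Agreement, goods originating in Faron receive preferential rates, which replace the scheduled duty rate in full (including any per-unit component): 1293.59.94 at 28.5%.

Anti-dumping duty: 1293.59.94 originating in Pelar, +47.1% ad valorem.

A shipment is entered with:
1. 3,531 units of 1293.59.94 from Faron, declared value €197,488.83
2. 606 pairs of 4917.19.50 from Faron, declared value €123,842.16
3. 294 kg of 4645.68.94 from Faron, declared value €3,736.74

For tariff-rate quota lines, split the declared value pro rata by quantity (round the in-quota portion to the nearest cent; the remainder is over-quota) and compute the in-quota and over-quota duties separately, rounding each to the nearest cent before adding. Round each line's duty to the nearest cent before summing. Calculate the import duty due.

€66,229.06

Line 1 (1293.59.94, Faron, 3,531 units, €197,488.83):
Base rate for 1293.59.94 is 32%.
Origin Faron qualifies under the Corune–Faron agreement and 1293.59.94 is covered: preferential rate 28.5% applies instead.
The additional-duty order on 1293.59.94 targets Pelar, not Faron; it does not apply.
Duty = €197,488.83 × 28.5% = €56,284.32.
Line 2 (4917.19.50, Faron, 606 pairs, €123,842.16):
Base rate for 4917.19.50 is 8%.
Origin Faron is the FTA partner but 4917.19.50 is not on the preference list; base rate stands.
Duty = €123,842.16 × 8% = €9,907.37.
Line 3 (4645.68.94, Faron, 294 kg, €3,736.74):
Code 4645.68.94 is under a tariff-rate quota (threshold 380 kg). Quantity 294 kg is within the quota, so the in-quota rate 1% applies to the full value.
Duty = €3,736.74 × 1% = €37.37.
Total = €56,284.32 + €9,907.37 + €37.37 = €66,229.06.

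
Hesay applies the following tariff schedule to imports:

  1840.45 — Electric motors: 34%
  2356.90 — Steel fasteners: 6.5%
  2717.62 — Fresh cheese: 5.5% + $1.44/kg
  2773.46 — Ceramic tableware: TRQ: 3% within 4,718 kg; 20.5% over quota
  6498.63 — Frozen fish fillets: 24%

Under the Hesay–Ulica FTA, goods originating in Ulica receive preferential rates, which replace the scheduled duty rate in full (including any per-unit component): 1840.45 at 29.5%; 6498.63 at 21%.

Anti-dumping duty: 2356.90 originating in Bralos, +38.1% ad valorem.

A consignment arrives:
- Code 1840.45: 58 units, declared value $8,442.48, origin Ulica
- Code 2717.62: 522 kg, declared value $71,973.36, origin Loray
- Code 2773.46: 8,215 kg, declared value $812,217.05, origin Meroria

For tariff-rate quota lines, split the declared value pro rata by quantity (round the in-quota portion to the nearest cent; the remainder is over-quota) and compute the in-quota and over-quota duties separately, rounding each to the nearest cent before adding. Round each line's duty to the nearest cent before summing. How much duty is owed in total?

$92,073.22

Line 1 (1840.45, Ulica, 58 units, $8,442.48):
Base rate for 1840.45 is 34%.
Origin Ulica qualifies under the Hesay–Ulica agreement and 1840.45 is covered: preferential rate 29.5% applies instead.
Duty = $8,442.48 × 29.5% = $2,490.53.
Line 2 (2717.62, Loray, 522 kg, $71,973.36):
Base rate for 2717.62 is 5.5% + $1.44/kg.
Duty = $71,973.36 × 5.5% + 522 × $1.44 = $4,710.21.
Line 3 (2773.46, Meroria, 8,215 kg, $812,217.05):
Code 2773.46 is under a tariff-rate quota (threshold 4,718 kg). In-quota: 4,718 kg at 3%; over-quota: 3,497 kg at 20.5%.
Pro-rata value split: in-quota = $812,217.05 × 4,718/8,215 = $466,468.66; over-quota = $812,217.05 − $466,468.66 = $345,748.39.
In-quota duty = $466,468.66 × 3% = $13,994.06. Over-quota duty = $345,748.39 × 20.5% = $70,878.42.
Line duty = $13,994.06 + $70,878.42 = $84,872.48.
Total = $2,490.53 + $4,710.21 + $84,872.48 = $92,073.22.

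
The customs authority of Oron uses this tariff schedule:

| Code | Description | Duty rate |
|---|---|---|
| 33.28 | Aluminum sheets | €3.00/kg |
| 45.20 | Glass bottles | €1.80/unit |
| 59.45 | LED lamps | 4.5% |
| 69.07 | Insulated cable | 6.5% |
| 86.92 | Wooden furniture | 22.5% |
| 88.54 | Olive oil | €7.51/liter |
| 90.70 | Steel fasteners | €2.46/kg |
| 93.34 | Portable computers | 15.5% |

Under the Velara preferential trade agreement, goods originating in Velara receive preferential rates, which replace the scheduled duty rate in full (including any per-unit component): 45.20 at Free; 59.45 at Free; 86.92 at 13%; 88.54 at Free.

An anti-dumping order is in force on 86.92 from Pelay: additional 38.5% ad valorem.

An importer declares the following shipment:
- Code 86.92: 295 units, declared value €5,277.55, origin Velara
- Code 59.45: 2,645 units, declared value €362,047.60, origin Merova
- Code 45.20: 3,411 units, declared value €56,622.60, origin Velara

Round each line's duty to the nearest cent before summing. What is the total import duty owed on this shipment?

Line 1 (86.92, Velara, 295 units, €5,277.55):
Base rate for 86.92 is 22.5%.
Origin Velara qualifies under the Oron–Velara agreement and 86.92 is covered: preferential rate 13% applies instead.
The additional-duty order on 86.92 targets Pelay, not Velara; it does not apply.
Duty = €5,277.55 × 13% = €686.08.
Line 2 (59.45, Merova, 2,645 units, €362,047.60):
Base rate for 59.45 is 4.5%.
59.45 has an FTA preferential rate, but origin Merova is not Velara; base rate stands.
Duty = €362,047.60 × 4.5% = €16,292.14.
Line 3 (45.20, Velara, 3,411 units, €56,622.60):
Base rate for 45.20 is €1.80/unit.
Origin Velara qualifies under the Oron–Velara agreement and 45.20 is covered: preferential rate Free applies instead.
Duty = €56,622.60 × 0% = €0.00.
Total = €686.08 + €16,292.14 + €0.00 = €16,978.22.

€16,978.22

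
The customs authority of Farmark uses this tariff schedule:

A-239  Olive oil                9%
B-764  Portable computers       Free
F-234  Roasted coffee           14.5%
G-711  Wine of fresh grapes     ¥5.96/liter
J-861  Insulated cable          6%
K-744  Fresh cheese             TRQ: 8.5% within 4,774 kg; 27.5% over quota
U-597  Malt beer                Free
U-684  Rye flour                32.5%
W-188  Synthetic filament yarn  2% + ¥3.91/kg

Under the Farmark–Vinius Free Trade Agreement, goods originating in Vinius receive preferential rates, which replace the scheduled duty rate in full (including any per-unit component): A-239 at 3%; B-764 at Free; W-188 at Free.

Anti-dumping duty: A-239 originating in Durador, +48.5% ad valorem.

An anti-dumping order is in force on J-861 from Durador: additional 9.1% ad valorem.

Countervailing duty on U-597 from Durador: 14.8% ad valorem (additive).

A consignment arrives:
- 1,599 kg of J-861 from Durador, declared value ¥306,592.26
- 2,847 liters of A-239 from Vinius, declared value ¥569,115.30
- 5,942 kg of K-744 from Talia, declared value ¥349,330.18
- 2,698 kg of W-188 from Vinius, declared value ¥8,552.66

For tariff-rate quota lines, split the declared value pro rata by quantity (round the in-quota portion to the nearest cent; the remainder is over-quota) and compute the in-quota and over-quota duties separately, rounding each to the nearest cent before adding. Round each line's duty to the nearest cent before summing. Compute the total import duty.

¥106,108.63

Line 1 (J-861, Durador, 1,599 kg, ¥306,592.26):
Base rate for J-861 is 6%.
Additional duty on J-861 from Durador: +9.1%. Applied ad valorem rate: 6% + 9.1% = 15.1%.
Duty = ¥306,592.26 × 15.1% = ¥46,295.43.
Line 2 (A-239, Vinius, 2,847 liters, ¥569,115.30):
Base rate for A-239 is 9%.
Origin Vinius qualifies under the Farmark–Vinius agreement and A-239 is covered: preferential rate 3% applies instead.
The additional-duty order on A-239 targets Durador, not Vinius; it does not apply.
Duty = ¥569,115.30 × 3% = ¥17,073.46.
Line 3 (K-744, Talia, 5,942 kg, ¥349,330.18):
Code K-744 is under a tariff-rate quota (threshold 4,774 kg). In-quota: 4,774 kg at 8.5%; over-quota: 1,168 kg at 27.5%.
Pro-rata value split: in-quota = ¥349,330.18 × 4,774/5,942 = ¥280,663.46; over-quota = ¥349,330.18 − ¥280,663.46 = ¥68,666.72.
In-quota duty = ¥280,663.46 × 8.5% = ¥23,856.39. Over-quota duty = ¥68,666.72 × 27.5% = ¥18,883.35.
Line duty = ¥23,856.39 + ¥18,883.35 = ¥42,739.74.
Line 4 (W-188, Vinius, 2,698 kg, ¥8,552.66):
Base rate for W-188 is 2% + ¥3.91/kg.
Origin Vinius qualifies under the Farmark–Vinius agreement and W-188 is covered: preferential rate Free applies instead.
Duty = ¥8,552.66 × 0% = ¥0.00.
Total = ¥46,295.43 + ¥17,073.46 + ¥42,739.74 + ¥0.00 = ¥106,108.63.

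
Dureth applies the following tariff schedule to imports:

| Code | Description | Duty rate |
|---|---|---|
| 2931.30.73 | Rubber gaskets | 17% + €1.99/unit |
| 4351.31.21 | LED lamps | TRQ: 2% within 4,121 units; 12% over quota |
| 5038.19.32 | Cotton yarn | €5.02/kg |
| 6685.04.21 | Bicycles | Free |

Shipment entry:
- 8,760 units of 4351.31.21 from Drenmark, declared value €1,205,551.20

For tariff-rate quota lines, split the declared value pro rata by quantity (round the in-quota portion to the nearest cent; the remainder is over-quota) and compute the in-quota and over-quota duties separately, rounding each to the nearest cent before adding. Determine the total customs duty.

Line 1 (4351.31.21, Drenmark, 8,760 units, €1,205,551.20):
Code 4351.31.21 is under a tariff-rate quota (threshold 4,121 units). In-quota: 4,121 units at 2%; over-quota: 4,639 units at 12%.
Pro-rata value split: in-quota = €1,205,551.20 × 4,121/8,760 = €567,132.02; over-quota = €1,205,551.20 − €567,132.02 = €638,419.18.
In-quota duty = €567,132.02 × 2% = €11,342.64. Over-quota duty = €638,419.18 × 12% = €76,610.30.
Line duty = €11,342.64 + €76,610.30 = €87,952.94.

€87,952.94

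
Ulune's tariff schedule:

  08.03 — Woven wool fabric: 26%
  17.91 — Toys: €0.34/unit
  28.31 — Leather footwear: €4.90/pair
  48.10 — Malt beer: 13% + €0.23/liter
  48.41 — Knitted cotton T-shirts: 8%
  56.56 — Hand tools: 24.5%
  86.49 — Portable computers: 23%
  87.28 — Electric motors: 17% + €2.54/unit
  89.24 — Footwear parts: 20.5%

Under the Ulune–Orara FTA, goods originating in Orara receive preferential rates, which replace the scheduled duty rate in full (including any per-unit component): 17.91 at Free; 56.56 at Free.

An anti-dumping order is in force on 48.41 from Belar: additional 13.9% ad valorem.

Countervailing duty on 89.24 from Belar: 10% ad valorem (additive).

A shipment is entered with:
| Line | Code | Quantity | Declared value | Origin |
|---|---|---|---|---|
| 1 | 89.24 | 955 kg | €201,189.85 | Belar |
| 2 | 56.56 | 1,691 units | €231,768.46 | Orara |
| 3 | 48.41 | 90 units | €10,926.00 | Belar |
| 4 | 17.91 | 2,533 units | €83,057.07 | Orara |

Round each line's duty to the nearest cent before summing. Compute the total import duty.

€63,755.69

Line 1 (89.24, Belar, 955 kg, €201,189.85):
Base rate for 89.24 is 20.5%.
Additional duty on 89.24 from Belar: +10%. Applied ad valorem rate: 20.5% + 10% = 30.5%.
Duty = €201,189.85 × 30.5% = €61,362.90.
Line 2 (56.56, Orara, 1,691 units, €231,768.46):
Base rate for 56.56 is 24.5%.
Origin Orara qualifies under the Ulune–Orara agreement and 56.56 is covered: preferential rate Free applies instead.
Duty = €231,768.46 × 0% = €0.00.
Line 3 (48.41, Belar, 90 units, €10,926.00):
Base rate for 48.41 is 8%.
Additional duty on 48.41 from Belar: +13.9%. Applied ad valorem rate: 8% + 13.9% = 21.9%.
Duty = €10,926.00 × 21.9% = €2,392.79.
Line 4 (17.91, Orara, 2,533 units, €83,057.07):
Base rate for 17.91 is €0.34/unit.
Origin Orara qualifies under the Ulune–Orara agreement and 17.91 is covered: preferential rate Free applies instead.
Duty = €83,057.07 × 0% = €0.00.
Total = €61,362.90 + €0.00 + €2,392.79 + €0.00 = €63,755.69.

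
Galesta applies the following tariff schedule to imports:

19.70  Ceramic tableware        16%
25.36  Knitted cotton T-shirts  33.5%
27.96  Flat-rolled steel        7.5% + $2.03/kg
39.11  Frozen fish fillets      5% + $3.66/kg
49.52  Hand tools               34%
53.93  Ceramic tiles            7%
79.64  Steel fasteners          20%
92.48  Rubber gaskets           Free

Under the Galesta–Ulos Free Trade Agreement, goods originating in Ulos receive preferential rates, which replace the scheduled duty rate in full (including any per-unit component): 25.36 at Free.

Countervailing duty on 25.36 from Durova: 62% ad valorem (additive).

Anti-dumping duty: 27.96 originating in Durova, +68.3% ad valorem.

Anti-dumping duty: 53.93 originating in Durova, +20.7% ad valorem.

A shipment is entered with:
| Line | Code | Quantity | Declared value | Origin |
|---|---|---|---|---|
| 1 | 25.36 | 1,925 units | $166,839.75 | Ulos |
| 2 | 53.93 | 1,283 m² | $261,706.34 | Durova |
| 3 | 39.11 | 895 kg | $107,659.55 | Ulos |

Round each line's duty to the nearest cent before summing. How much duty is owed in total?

$81,151.34

Line 1 (25.36, Ulos, 1,925 units, $166,839.75):
Base rate for 25.36 is 33.5%.
Origin Ulos qualifies under the Galesta–Ulos agreement and 25.36 is covered: preferential rate Free applies instead.
The additional-duty order on 25.36 targets Durova, not Ulos; it does not apply.
Duty = $166,839.75 × 0% = $0.00.
Line 2 (53.93, Durova, 1,283 m², $261,706.34):
Base rate for 53.93 is 7%.
Additional duty on 53.93 from Durova: +20.7%. Applied ad valorem rate: 7% + 20.7% = 27.7%.
Duty = $261,706.34 × 27.7% = $72,492.66.
Line 3 (39.11, Ulos, 895 kg, $107,659.55):
Base rate for 39.11 is 5% + $3.66/kg.
Origin Ulos is the FTA partner but 39.11 is not on the preference list; base rate stands.
Duty = $107,659.55 × 5% + 895 × $3.66 = $8,658.68.
Total = $0.00 + $72,492.66 + $8,658.68 = $81,151.34.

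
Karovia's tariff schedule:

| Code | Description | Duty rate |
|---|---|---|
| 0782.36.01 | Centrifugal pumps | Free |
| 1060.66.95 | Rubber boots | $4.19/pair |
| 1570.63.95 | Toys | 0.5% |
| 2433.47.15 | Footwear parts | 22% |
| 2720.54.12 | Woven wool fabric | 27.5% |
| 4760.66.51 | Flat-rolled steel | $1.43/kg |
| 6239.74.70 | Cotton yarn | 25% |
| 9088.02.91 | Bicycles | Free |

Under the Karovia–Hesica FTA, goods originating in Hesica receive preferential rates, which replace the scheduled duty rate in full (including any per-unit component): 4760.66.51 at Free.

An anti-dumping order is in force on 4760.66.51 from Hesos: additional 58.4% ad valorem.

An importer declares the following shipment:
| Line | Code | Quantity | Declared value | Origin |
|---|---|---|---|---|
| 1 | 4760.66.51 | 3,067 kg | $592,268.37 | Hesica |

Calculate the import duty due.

$0.00

Line 1 (4760.66.51, Hesica, 3,067 kg, $592,268.37):
Base rate for 4760.66.51 is $1.43/kg.
Origin Hesica qualifies under the Karovia–Hesica agreement and 4760.66.51 is covered: preferential rate Free applies instead.
The additional-duty order on 4760.66.51 targets Hesos, not Hesica; it does not apply.
Duty = $592,268.37 × 0% = $0.00.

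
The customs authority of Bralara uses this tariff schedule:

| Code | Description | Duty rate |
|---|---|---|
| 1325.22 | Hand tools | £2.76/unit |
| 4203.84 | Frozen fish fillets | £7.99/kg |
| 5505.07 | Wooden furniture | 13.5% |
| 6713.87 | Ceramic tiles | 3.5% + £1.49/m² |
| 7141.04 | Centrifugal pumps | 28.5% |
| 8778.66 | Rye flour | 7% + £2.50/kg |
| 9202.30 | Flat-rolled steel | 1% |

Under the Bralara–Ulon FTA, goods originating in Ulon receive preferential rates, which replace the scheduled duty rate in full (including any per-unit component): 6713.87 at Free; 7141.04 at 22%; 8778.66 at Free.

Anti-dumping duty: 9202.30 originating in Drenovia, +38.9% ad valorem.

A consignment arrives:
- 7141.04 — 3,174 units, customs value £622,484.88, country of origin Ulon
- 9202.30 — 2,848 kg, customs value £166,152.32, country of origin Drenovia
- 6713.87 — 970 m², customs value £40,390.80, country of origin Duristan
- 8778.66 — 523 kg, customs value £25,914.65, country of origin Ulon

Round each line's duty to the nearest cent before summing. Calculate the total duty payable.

Line 1 (7141.04, Ulon, 3,174 units, £622,484.88):
Base rate for 7141.04 is 28.5%.
Origin Ulon qualifies under the Bralara–Ulon agreement and 7141.04 is covered: preferential rate 22% applies instead.
Duty = £622,484.88 × 22% = £136,946.67.
Line 2 (9202.30, Drenovia, 2,848 kg, £166,152.32):
Base rate for 9202.30 is 1%.
Additional duty on 9202.30 from Drenovia: +38.9%. Applied ad valorem rate: 1% + 38.9% = 39.9%.
Duty = £166,152.32 × 39.9% = £66,294.78.
Line 3 (6713.87, Duristan, 970 m², £40,390.80):
Base rate for 6713.87 is 3.5% + £1.49/m².
6713.87 has an FTA preferential rate, but origin Duristan is not Ulon; base rate stands.
Duty = £40,390.80 × 3.5% + 970 × £1.49 = £2,858.98.
Line 4 (8778.66, Ulon, 523 kg, £25,914.65):
Base rate for 8778.66 is 7% + £2.50/kg.
Origin Ulon qualifies under the Bralara–Ulon agreement and 8778.66 is covered: preferential rate Free applies instead.
Duty = £25,914.65 × 0% = £0.00.
Total = £136,946.67 + £66,294.78 + £2,858.98 + £0.00 = £206,100.43.

£206,100.43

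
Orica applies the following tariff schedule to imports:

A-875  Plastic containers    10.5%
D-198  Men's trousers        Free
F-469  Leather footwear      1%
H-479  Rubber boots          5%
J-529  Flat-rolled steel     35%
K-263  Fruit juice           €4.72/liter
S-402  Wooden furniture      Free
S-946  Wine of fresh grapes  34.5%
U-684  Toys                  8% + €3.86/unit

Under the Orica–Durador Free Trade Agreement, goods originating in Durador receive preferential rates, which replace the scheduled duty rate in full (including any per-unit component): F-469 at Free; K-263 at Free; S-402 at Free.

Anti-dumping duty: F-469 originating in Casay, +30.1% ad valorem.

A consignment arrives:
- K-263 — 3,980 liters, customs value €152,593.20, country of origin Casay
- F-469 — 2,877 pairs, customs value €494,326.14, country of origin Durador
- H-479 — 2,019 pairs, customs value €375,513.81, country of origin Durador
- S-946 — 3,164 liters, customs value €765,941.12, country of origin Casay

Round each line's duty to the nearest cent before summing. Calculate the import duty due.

Line 1 (K-263, Casay, 3,980 liters, €152,593.20):
Base rate for K-263 is €4.72/liter.
K-263 has an FTA preferential rate, but origin Casay is not Durador; base rate stands.
Duty = 3,980 × €4.72 = €18,785.60.
Line 2 (F-469, Durador, 2,877 pairs, €494,326.14):
Base rate for F-469 is 1%.
Origin Durador qualifies under the Orica–Durador agreement and F-469 is covered: preferential rate Free applies instead.
The additional-duty order on F-469 targets Casay, not Durador; it does not apply.
Duty = €494,326.14 × 0% = €0.00.
Line 3 (H-479, Durador, 2,019 pairs, €375,513.81):
Base rate for H-479 is 5%.
Origin Durador is the FTA partner but H-479 is not on the preference list; base rate stands.
Duty = €375,513.81 × 5% = €18,775.69.
Line 4 (S-946, Casay, 3,164 liters, €765,941.12):
Base rate for S-946 is 34.5%.
Duty = €765,941.12 × 34.5% = €264,249.69.
Total = €18,785.60 + €0.00 + €18,775.69 + €264,249.69 = €301,810.98.

€301,810.98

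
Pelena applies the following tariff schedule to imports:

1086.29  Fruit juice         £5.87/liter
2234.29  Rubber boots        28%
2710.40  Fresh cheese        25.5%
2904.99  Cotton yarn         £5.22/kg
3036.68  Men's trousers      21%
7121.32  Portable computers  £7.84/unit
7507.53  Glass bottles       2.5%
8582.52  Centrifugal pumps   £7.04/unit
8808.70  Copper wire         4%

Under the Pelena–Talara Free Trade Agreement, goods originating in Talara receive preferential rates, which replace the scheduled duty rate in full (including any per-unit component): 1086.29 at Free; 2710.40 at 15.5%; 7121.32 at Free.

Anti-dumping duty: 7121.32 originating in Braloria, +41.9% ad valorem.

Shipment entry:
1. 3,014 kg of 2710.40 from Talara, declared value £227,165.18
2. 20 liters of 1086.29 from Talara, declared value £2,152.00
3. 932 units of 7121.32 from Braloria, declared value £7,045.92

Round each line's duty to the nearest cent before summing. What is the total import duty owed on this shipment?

Line 1 (2710.40, Talara, 3,014 kg, £227,165.18):
Base rate for 2710.40 is 25.5%.
Origin Talara qualifies under the Pelena–Talara agreement and 2710.40 is covered: preferential rate 15.5% applies instead.
Duty = £227,165.18 × 15.5% = £35,210.60.
Line 2 (1086.29, Talara, 20 liters, £2,152.00):
Base rate for 1086.29 is £5.87/liter.
Origin Talara qualifies under the Pelena–Talara agreement and 1086.29 is covered: preferential rate Free applies instead.
Duty = £2,152.00 × 0% = £0.00.
Line 3 (7121.32, Braloria, 932 units, £7,045.92):
Base rate for 7121.32 is £7.84/unit.
7121.32 has an FTA preferential rate, but origin Braloria is not Talara; base rate stands.
Additional duty on 7121.32 from Braloria: +41.9% ad valorem. Applied ad valorem rate = 41.9%.
Duty = £7,045.92 × 41.9% + 932 × £7.84 = £10,259.12.
Total = £35,210.60 + £0.00 + £10,259.12 = £45,469.72.

£45,469.72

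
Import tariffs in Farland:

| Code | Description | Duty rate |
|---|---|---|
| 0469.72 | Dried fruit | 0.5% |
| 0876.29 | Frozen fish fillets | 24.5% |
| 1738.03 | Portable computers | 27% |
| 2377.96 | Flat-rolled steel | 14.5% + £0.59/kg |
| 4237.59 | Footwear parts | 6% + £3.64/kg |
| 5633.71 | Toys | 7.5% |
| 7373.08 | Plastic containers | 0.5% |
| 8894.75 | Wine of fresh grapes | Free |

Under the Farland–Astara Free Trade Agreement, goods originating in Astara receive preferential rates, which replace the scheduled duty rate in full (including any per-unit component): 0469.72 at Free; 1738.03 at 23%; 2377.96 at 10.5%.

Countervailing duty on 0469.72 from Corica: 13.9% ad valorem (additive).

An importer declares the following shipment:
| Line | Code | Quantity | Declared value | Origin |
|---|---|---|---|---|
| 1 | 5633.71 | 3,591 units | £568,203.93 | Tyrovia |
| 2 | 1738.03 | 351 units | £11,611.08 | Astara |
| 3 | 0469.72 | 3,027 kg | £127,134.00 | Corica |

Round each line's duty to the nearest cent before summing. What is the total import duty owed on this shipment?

Line 1 (5633.71, Tyrovia, 3,591 units, £568,203.93):
Base rate for 5633.71 is 7.5%.
Duty = £568,203.93 × 7.5% = £42,615.29.
Line 2 (1738.03, Astara, 351 units, £11,611.08):
Base rate for 1738.03 is 27%.
Origin Astara qualifies under the Farland–Astara agreement and 1738.03 is covered: preferential rate 23% applies instead.
Duty = £11,611.08 × 23% = £2,670.55.
Line 3 (0469.72, Corica, 3,027 kg, £127,134.00):
Base rate for 0469.72 is 0.5%.
0469.72 has an FTA preferential rate, but origin Corica is not Astara; base rate stands.
Additional duty on 0469.72 from Corica: +13.9%. Applied ad valorem rate: 0.5% + 13.9% = 14.4%.
Duty = £127,134.00 × 14.4% = £18,307.30.
Total = £42,615.29 + £2,670.55 + £18,307.30 = £63,593.14.

£63,593.14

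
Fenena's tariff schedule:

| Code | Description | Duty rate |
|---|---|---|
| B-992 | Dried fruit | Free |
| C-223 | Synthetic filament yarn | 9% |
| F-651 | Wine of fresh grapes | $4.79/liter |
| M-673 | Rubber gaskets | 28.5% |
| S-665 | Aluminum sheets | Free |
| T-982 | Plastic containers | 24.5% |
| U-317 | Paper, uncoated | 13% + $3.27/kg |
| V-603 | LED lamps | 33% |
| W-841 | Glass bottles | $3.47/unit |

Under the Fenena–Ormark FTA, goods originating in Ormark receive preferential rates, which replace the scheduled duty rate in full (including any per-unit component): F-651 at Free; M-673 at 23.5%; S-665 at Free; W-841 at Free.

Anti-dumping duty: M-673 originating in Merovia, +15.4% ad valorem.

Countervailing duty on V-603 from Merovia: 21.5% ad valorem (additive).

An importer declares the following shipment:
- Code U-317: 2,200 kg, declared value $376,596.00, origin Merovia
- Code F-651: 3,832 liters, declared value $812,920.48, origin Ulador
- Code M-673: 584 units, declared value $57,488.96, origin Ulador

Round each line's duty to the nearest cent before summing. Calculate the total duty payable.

$90,891.11

Line 1 (U-317, Merovia, 2,200 kg, $376,596.00):
Base rate for U-317 is 13% + $3.27/kg.
Duty = $376,596.00 × 13% + 2,200 × $3.27 = $56,151.48.
Line 2 (F-651, Ulador, 3,832 liters, $812,920.48):
Base rate for F-651 is $4.79/liter.
F-651 has an FTA preferential rate, but origin Ulador is not Ormark; base rate stands.
Duty = 3,832 × $4.79 = $18,355.28.
Line 3 (M-673, Ulador, 584 units, $57,488.96):
Base rate for M-673 is 28.5%.
M-673 has an FTA preferential rate, but origin Ulador is not Ormark; base rate stands.
The additional-duty order on M-673 targets Merovia, not Ulador; it does not apply.
Duty = $57,488.96 × 28.5% = $16,384.35.
Total = $56,151.48 + $18,355.28 + $16,384.35 = $90,891.11.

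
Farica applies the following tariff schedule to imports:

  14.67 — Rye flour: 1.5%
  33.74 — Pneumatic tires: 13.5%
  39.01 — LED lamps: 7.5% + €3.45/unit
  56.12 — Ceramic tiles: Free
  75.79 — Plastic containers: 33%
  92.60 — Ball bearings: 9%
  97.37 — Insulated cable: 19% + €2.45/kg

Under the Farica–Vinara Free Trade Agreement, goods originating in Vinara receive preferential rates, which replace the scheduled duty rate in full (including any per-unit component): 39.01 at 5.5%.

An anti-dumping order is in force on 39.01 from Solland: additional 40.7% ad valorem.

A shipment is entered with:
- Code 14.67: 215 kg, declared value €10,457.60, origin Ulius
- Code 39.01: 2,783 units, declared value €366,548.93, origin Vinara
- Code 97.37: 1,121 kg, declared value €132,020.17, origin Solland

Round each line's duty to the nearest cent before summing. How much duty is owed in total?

€48,147.33

Line 1 (14.67, Ulius, 215 kg, €10,457.60):
Base rate for 14.67 is 1.5%.
Duty = €10,457.60 × 1.5% = €156.86.
Line 2 (39.01, Vinara, 2,783 units, €366,548.93):
Base rate for 39.01 is 7.5% + €3.45/unit.
Origin Vinara qualifies under the Farica–Vinara agreement and 39.01 is covered: preferential rate 5.5% applies instead.
The additional-duty order on 39.01 targets Solland, not Vinara; it does not apply.
Duty = €366,548.93 × 5.5% = €20,160.19.
Line 3 (97.37, Solland, 1,121 kg, €132,020.17):
Base rate for 97.37 is 19% + €2.45/kg.
Duty = €132,020.17 × 19% + 1,121 × €2.45 = €27,830.28.
Total = €156.86 + €20,160.19 + €27,830.28 = €48,147.33.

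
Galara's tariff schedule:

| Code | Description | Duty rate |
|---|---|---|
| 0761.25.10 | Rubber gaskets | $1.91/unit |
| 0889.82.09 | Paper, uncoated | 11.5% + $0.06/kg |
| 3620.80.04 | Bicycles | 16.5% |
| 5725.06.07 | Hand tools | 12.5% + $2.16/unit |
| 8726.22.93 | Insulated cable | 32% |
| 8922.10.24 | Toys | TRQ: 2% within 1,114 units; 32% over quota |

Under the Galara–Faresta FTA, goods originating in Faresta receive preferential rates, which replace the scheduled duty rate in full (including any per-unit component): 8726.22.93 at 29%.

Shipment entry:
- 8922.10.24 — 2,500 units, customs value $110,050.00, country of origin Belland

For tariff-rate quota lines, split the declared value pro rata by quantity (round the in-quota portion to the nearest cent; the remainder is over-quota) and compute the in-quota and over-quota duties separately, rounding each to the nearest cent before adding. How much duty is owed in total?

$20,504.52

Line 1 (8922.10.24, Belland, 2,500 units, $110,050.00):
Code 8922.10.24 is under a tariff-rate quota (threshold 1,114 units). In-quota: 1,114 units at 2%; over-quota: 1,386 units at 32%.
Pro-rata value split: in-quota = $110,050.00 × 1,114/2,500 = $49,038.28; over-quota = $110,050.00 − $49,038.28 = $61,011.72.
In-quota duty = $49,038.28 × 2% = $980.77. Over-quota duty = $61,011.72 × 32% = $19,523.75.
Line duty = $980.77 + $19,523.75 = $20,504.52.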